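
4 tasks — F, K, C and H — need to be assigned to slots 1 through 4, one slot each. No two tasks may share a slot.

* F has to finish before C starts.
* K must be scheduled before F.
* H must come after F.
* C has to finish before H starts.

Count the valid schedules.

Enumerating: H in 4, K in 1, C in 3, F in 2.

1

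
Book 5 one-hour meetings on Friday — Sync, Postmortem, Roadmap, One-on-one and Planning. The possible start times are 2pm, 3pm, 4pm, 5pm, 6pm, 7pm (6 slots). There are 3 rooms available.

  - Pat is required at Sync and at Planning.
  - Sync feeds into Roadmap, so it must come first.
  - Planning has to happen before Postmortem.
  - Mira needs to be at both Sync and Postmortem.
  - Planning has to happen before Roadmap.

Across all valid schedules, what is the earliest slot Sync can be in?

Downstream work caps Sync at 6pm.
Sync at 2pm is achievable: One-on-one -> 2pm; Planning -> 3pm; Postmortem -> 4pm; Roadmap -> 4pm; Sync -> 2pm.

2pm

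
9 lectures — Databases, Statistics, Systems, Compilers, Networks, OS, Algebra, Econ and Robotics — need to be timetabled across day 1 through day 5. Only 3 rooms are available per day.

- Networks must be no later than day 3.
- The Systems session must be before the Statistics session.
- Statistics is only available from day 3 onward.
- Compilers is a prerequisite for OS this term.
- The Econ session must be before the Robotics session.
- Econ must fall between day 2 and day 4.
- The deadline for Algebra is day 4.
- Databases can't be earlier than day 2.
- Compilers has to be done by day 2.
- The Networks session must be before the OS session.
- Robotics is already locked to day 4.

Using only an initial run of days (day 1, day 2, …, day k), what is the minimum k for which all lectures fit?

4

The precedence chain requires at least 2 distinct days.
With at most 3 per day and 9 lectures, at least 3 days are needed.
Robotics can't be placed before day 4, so the schedule must run through at least day 4.
4 works (last occupied day: day 4): for example Econ in day 2; OS in day 2; Robotics in day 4; Statistics in day 3; Compilers in day 1; Networks in day 1; Systems in day 1; Algebra in day 3; Databases in day 2.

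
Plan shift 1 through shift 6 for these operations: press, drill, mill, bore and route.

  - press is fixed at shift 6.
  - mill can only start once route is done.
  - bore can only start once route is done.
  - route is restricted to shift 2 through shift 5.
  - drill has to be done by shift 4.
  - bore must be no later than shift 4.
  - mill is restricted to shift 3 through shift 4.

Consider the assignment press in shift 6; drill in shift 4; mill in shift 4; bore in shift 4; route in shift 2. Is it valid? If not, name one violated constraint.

Yes

press is fixed at shift 6 — holds.
bore can only start once route is done — holds.
mill can only start once route is done — holds.
route is restricted to shift 2 through shift 5 — holds.
drill has to be done by shift 4 — holds.
mill is restricted to shift 3 through shift 4 — holds.
bore must be no later than shift 4 — holds.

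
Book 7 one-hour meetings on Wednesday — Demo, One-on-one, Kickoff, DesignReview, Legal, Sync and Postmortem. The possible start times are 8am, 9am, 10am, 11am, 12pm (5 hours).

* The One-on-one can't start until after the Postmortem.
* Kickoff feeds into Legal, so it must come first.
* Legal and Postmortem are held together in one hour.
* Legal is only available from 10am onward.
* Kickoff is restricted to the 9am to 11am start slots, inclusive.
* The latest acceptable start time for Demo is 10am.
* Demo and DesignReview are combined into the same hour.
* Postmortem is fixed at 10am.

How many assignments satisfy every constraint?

30

Splitting on Demo: it can be 8am (10), 9am (10), 10am (10). Listing each branch's schedules as (One-on-one, Kickoff, DesignReview, Legal, Sync, Postmortem):
Demo=8am: (11am,9am,8am,10am,8am,10am) (11am,9am,8am,10am,9am,10am) (11am,9am,8am,10am,10am,10am) (11am,9am,8am,10am,11am,10am) (11am,9am,8am,10am,12pm,10am) (12pm,9am,8am,10am,8am,10am) (12pm,9am,8am,10am,9am,10am) (12pm,9am,8am,10am,10am,10am) (12pm,9am,8am,10am,11am,10am) (12pm,9am,8am,10am,12pm,10am) — 10.
Demo=9am: (11am,9am,9am,10am,8am,10am) (11am,9am,9am,10am,9am,10am) (11am,9am,9am,10am,10am,10am) (11am,9am,9am,10am,11am,10am) (11am,9am,9am,10am,12pm,10am) (12pm,9am,9am,10am,8am,10am) (12pm,9am,9am,10am,9am,10am) (12pm,9am,9am,10am,10am,10am) (12pm,9am,9am,10am,11am,10am) (12pm,9am,9am,10am,12pm,10am) — 10.
Demo=10am: (11am,9am,10am,10am,8am,10am) (11am,9am,10am,10am,9am,10am) (11am,9am,10am,10am,10am,10am) (11am,9am,10am,10am,11am,10am) (11am,9am,10am,10am,12pm,10am) (12pm,9am,10am,10am,8am,10am) (12pm,9am,10am,10am,9am,10am) (12pm,9am,10am,10am,10am,10am) (12pm,9am,10am,10am,11am,10am) (12pm,9am,10am,10am,12pm,10am) — 10.
Summing: 10 + 10 + 10 = 30.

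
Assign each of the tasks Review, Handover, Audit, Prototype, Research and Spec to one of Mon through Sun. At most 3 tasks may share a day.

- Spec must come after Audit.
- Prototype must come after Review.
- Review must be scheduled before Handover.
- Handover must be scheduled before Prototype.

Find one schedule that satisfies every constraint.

Spec=Tue; Audit=Mon; Research=Mon; Prototype=Wed; Review=Mon; Handover=Tue

Checking: Review(Mon) before Handover(Tue); Review(Mon) before Prototype(Wed); Handover(Tue) before Prototype(Wed); Audit(Mon) before Spec(Tue); max 3 per day (cap 3).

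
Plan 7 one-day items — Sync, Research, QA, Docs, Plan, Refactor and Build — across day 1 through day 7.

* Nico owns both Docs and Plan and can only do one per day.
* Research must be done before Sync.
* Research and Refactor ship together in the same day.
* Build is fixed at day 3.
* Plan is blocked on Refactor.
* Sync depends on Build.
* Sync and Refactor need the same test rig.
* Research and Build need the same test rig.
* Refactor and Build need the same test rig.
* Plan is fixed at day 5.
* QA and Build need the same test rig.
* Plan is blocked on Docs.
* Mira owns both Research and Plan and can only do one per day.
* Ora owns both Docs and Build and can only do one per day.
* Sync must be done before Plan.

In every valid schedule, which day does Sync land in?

Build is fixed at day 3 and must come before Sync, so Sync is at least day 4.
Plan is fixed at day 5 and must come after Sync, so Sync is at most day 4.
So Sync must be day 4.

day 4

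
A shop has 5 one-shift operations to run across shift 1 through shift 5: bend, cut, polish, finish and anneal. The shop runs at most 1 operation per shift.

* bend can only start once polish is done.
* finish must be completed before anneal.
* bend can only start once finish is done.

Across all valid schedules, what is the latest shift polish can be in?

Downstream work caps polish at shift 4.
polish at shift 4 is achievable: anneal in shift 2, polish in shift 4, finish in shift 1, bend in shift 5, cut in shift 3.

shift 4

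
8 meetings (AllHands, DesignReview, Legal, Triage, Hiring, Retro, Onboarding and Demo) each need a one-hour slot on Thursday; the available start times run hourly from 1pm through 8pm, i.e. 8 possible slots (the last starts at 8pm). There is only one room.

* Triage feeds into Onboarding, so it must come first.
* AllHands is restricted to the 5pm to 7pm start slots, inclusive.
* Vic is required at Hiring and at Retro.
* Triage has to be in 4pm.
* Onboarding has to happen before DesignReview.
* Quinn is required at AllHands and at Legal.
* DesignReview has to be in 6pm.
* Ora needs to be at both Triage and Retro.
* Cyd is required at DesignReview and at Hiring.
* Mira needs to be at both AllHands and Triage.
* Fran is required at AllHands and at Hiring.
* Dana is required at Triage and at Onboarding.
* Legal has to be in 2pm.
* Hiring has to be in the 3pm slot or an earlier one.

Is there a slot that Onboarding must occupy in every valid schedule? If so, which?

Triage is fixed at 4pm and must come before Onboarding, so Onboarding is at least 5pm.
DesignReview is fixed at 6pm and must come after Onboarding, so Onboarding is at most 5pm.
So Onboarding must be 5pm.

5pm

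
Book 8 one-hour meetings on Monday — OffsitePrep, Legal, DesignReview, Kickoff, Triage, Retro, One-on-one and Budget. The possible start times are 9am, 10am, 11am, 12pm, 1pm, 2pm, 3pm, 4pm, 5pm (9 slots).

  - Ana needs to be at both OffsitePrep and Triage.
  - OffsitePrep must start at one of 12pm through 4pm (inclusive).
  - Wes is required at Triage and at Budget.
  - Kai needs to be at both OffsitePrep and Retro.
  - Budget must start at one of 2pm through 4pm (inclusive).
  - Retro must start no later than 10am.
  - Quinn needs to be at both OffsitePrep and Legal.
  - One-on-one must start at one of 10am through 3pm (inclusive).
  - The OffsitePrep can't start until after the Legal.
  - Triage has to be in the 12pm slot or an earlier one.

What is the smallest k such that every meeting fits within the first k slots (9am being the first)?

6

The precedence chain requires at least 2 distinct slots.
Budget can't be placed before 2pm — that is slot 6 counting from 9am — so the schedule must run through at least 6 slots.
6 works (last occupied slot: 2pm): for example Legal in 9am; One-on-one in 10am; Budget in 2pm; DesignReview in 9am; Triage in 9am; Retro in 9am; OffsitePrep in 12pm; Kickoff in 9am.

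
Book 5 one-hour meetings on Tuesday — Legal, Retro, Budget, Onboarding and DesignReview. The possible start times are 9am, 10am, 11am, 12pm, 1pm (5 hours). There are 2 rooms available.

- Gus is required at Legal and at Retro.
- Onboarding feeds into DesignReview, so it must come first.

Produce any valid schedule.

DesignReview=10am, Retro=10am, Legal=9am, Budget=11am, Onboarding=9am

Checking: Onboarding(9am) before DesignReview(10am); Legal(9am) != Retro(10am); max 2 per hour (cap 2).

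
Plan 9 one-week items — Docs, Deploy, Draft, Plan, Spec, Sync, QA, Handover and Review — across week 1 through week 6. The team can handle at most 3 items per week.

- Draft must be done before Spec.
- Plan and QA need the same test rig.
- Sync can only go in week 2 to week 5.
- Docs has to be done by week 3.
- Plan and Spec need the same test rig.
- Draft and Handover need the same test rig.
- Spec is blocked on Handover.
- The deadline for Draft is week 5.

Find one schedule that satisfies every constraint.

Sync -> week 2; Review -> week 3; Deploy -> week 1; QA -> week 3; Plan -> week 2; Draft -> week 1; Docs -> week 1; Handover -> week 2; Spec -> week 3

Checking: Draft(week 1) before Spec(week 3); Handover(week 2) before Spec(week 3); Plan(week 2) != Spec(week 3); Plan(week 2) != QA(week 3); Draft(week 1) != Handover(week 2); Draft=week 1 in [week 1,week 5]; Docs=week 1 in [week 1,week 3]; Sync=week 2 in [week 2,week 5]; max 3 per week (cap 3).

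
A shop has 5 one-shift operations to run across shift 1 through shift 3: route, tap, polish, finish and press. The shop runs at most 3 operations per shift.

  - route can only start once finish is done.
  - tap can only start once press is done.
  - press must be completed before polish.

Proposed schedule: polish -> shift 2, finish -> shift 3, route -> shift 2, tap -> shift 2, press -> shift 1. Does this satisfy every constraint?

The shop runs at most 3 operations per shift — holds.
tap can only start once press is done — holds.
press must be completed before polish — holds.
route can only start once finish is done — violated.

No — it violates: route can only start once finish is done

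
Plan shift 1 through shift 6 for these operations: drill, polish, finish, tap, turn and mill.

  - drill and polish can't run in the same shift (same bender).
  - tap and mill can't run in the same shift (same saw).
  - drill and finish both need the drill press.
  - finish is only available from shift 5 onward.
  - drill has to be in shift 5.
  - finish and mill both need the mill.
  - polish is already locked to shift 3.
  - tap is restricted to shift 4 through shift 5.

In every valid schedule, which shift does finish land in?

shift 6

finish's window is shift 5–shift 6.
drill is fixed at shift 5, and finish can't share a shift with drill.
So finish must be shift 6.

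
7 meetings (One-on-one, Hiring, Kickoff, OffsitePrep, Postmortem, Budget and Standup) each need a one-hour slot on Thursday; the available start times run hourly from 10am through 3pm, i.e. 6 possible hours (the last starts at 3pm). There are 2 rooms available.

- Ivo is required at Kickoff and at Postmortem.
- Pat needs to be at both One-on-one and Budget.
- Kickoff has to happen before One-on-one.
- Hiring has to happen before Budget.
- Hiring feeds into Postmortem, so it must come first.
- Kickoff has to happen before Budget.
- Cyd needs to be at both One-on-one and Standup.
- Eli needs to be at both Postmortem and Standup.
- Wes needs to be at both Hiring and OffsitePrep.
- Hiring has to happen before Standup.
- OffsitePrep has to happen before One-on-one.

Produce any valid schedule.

Budget=11am, OffsitePrep=11am, Standup=1pm, Postmortem=12pm, Hiring=10am, One-on-one=12pm, Kickoff=10am

Checking: Hiring(10am) before Standup(1pm); Hiring(10am) before Postmortem(12pm); Kickoff(10am) before Budget(11am); OffsitePrep(11am) before One-on-one(12pm); Hiring(10am) before Budget(11am); Kickoff(10am) before One-on-one(12pm); One-on-one(12pm) != Budget(11am); Postmortem(12pm) != Standup(1pm); One-on-one(12pm) != Standup(1pm); Kickoff(10am) != Postmortem(12pm); Hiring(10am) != OffsitePrep(11am); max 2 per hour (cap 2).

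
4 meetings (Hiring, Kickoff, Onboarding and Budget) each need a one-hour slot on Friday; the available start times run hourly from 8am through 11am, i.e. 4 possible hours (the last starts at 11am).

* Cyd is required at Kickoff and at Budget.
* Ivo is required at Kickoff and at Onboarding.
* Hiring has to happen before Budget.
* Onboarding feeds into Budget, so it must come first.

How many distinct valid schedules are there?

28

Splitting on Hiring: it can be 8am (12), 9am (10), 10am (6). Listing each branch's schedules as (Kickoff, Onboarding, Budget):
Hiring=8am: (8am,9am,10am) (8am,9am,11am) (8am,10am,11am) (9am,8am,10am) (9am,8am,11am) (9am,10am,11am) (10am,8am,9am) (10am,8am,11am) (10am,9am,11am) (11am,8am,9am) (11am,8am,10am) (11am,9am,10am) — 12.
Hiring=9am: (8am,9am,10am) (8am,9am,11am) (8am,10am,11am) (9am,8am,10am) (9am,8am,11am) (9am,10am,11am) (10am,8am,11am) (10am,9am,11am) (11am,8am,10am) (11am,9am,10am) — 10.
Hiring=10am: (8am,9am,11am) (8am,10am,11am) (9am,8am,11am) (9am,10am,11am) (10am,8am,11am) (10am,9am,11am) — 6.
Summing: 12 + 10 + 6 = 28.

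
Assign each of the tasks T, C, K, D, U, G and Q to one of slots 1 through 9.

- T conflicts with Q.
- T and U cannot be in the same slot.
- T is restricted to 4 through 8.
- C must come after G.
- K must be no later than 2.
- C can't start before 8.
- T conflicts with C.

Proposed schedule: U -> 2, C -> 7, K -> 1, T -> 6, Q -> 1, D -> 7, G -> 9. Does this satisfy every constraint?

K must be no later than 2 — holds.
C can't start before 8 — violated.
C must come after G — violated.
T conflicts with C — holds.
T conflicts with Q — holds.
T is restricted to 4 through 8 — holds.
T and U cannot be in the same slot — holds.

No — it violates: C must come after G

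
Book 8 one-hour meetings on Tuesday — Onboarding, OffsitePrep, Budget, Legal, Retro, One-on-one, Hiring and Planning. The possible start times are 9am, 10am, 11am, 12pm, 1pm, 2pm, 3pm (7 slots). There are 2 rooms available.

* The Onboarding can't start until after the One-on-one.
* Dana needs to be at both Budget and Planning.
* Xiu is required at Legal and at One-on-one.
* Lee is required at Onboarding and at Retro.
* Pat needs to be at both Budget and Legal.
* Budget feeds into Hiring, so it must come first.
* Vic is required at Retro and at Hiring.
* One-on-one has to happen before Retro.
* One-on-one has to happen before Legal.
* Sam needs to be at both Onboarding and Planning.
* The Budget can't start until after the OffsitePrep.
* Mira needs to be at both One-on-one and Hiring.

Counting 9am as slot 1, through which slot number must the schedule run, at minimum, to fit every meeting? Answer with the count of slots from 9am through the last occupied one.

The precedence chain requires at least 3 distinct slots.
With at most 2 per slot and 8 meetings, at least 4 slots are needed.
4 works (last occupied slot: 12pm): for example Legal=11am, One-on-one=9am, Onboarding=10am, OffsitePrep=9am, Retro=11am, Planning=12pm, Budget=10am, Hiring=12pm.

4 slots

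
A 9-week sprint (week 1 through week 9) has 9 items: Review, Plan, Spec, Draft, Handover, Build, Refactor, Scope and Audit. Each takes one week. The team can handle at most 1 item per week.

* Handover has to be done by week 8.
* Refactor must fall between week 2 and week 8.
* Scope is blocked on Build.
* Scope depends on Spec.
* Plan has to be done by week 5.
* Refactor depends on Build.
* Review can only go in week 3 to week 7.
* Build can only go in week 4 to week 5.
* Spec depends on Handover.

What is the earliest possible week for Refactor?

Refactor is available from week 2; precedence pushes Refactor to at least week 5; Refactor's own window allows nothing later than week 8.
Refactor at week 5 is achievable: Draft=week 8, Handover=week 2, Scope=week 7, Spec=week 6, Build=week 4, Review=week 3, Plan=week 1, Audit=week 9, Refactor=week 5.

week 5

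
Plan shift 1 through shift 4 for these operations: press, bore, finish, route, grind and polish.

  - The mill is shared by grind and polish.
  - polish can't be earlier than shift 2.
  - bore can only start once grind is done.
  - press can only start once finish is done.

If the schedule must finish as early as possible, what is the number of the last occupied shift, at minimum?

2

The precedence chain requires at least 2 distinct shifts.
2 works (last occupied shift: shift 2): for example finish=shift 1, grind=shift 1, polish=shift 2, bore=shift 2, route=shift 1, press=shift 2.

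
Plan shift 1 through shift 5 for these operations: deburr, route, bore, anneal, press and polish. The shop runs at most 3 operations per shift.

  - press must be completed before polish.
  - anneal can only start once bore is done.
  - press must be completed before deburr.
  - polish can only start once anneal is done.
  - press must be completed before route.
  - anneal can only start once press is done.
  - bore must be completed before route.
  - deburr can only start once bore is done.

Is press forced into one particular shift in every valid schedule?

press can be shift 1 (e.g. bore=shift 1; press=shift 1; route=shift 2; anneal=shift 2; polish=shift 3; deburr=shift 2) or shift 2 (e.g. press -> shift 2, anneal -> shift 3, polish -> shift 4, deburr -> shift 3, route -> shift 3, bore -> shift 1).

No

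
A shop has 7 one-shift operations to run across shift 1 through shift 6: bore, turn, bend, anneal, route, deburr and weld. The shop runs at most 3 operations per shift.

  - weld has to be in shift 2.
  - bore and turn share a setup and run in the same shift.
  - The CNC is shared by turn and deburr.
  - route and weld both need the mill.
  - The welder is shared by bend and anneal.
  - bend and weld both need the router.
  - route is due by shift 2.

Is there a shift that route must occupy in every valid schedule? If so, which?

shift 1

route's window is shift 1–shift 2.
weld is fixed at shift 2, and route can't share a shift with weld.
So route must be shift 1.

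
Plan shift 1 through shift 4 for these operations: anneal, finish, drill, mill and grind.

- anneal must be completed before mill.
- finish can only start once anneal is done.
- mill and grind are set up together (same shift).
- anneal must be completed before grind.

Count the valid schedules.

Splitting on anneal: it can be shift 1 (36), shift 2 (16), shift 3 (4). Listing each branch's schedules as (finish, drill, mill, grind) by shift number:
anneal=shift 1: (2,1,2,2) (2,1,3,3) (2,1,4,4) (2,2,2,2) (2,2,3,3) (2,2,4,4) (2,3,2,2) (2,3,3,3) (2,3,4,4) (2,4,2,2) (2,4,3,3) (2,4,4,4) (3,1,2,2) (3,1,3,3) (3,1,4,4) (3,2,2,2) (3,2,3,3) (3,2,4,4) (3,3,2,2) (3,3,3,3) (3,3,4,4) (3,4,2,2) (3,4,3,3) (3,4,4,4) (4,1,2,2) (4,1,3,3) (4,1,4,4) (4,2,2,2) (4,2,3,3) (4,2,4,4) (4,3,2,2) (4,3,3,3) (4,3,4,4) (4,4,2,2) (4,4,3,3) (4,4,4,4) — 36.
anneal=shift 2: (3,1,3,3) (3,1,4,4) (3,2,3,3) (3,2,4,4) (3,3,3,3) (3,3,4,4) (3,4,3,3) (3,4,4,4) (4,1,3,3) (4,1,4,4) (4,2,3,3) (4,2,4,4) (4,3,3,3) (4,3,4,4) (4,4,3,3) (4,4,4,4) — 16.
anneal=shift 3: (4,1,4,4) (4,2,4,4) (4,3,4,4) (4,4,4,4) — 4.
Summing: 36 + 16 + 4 = 56.

56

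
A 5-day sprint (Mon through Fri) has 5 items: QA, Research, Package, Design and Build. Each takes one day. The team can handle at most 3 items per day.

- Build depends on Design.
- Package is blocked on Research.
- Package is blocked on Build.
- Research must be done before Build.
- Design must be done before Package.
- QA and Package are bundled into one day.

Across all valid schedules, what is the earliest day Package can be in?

Precedence pushes Package to at least Wed.
Package at Wed is achievable: Build -> Tue; Package -> Wed; Design -> Mon; QA -> Wed; Research -> Mon.

Wed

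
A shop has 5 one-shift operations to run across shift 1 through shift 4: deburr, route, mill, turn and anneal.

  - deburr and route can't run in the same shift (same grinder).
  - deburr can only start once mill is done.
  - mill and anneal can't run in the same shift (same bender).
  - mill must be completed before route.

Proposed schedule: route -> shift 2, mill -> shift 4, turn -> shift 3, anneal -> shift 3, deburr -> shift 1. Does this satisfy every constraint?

mill must be completed before route — violated.
deburr and route can't run in the same shift (same grinder) — holds.
mill and anneal can't run in the same shift (same bender) — holds.
deburr can only start once mill is done — violated.

No. deburr can only start once mill is done is not satisfied.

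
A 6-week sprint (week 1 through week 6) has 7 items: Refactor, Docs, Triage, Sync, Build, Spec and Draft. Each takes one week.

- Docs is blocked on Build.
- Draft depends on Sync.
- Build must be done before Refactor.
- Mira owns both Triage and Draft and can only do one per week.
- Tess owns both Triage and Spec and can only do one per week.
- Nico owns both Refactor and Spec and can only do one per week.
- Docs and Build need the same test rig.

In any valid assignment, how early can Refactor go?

week 2

Precedence pushes Refactor to at least week 2.
Refactor at week 2 is achievable: Spec -> week 3; Docs -> week 2; Triage -> week 1; Sync -> week 1; Refactor -> week 2; Draft -> week 2; Build -> week 1.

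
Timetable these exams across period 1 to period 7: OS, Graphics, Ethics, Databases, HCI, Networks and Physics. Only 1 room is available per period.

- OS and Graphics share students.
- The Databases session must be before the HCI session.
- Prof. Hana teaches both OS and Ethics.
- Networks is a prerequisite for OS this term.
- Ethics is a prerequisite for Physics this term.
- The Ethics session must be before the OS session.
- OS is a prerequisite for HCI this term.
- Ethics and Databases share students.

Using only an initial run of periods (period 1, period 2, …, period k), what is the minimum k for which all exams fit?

The precedence chain requires at least 3 distinct periods.
With at most 1 per period and 7 exams, at least 7 periods are needed.
7 works (last occupied period: period 7): for example Ethics -> period 1; Networks -> period 2; Graphics -> period 7; OS -> period 3; HCI -> period 5; Databases -> period 4; Physics -> period 6.

7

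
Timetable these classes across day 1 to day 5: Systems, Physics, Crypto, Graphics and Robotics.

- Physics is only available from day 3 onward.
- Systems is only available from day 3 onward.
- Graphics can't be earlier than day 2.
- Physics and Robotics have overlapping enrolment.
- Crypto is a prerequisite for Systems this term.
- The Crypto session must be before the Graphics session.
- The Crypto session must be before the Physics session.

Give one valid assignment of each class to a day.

Crypto=day 1; Physics=day 3; Systems=day 3; Robotics=day 1; Graphics=day 2

Checking: Crypto(day 1) before Graphics(day 2); Crypto(day 1) before Systems(day 3); Crypto(day 1) before Physics(day 3); Physics(day 3) != Robotics(day 1); Systems=day 3 in [day 3,day 5]; Graphics=day 2 in [day 2,day 5]; Physics=day 3 in [day 3,day 5].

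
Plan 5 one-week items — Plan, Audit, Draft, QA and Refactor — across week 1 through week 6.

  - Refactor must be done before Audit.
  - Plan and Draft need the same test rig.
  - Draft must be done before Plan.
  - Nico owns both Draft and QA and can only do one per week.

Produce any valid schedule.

Audit in week 2, Draft in week 1, Refactor in week 1, QA in week 2, Plan in week 2

Checking: Refactor(week 1) before Audit(week 2); Draft(week 1) before Plan(week 2); Plan(week 2) != Draft(week 1); Draft(week 1) != QA(week 2).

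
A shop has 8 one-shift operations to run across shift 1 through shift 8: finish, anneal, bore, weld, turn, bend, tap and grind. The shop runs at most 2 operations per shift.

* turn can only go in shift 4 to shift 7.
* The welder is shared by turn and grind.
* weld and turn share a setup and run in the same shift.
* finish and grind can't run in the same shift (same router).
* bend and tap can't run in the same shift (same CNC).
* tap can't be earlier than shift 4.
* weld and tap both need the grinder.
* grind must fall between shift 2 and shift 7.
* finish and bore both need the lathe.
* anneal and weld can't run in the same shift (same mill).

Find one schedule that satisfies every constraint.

tap=shift 5; bore=shift 2; grind=shift 2; finish=shift 1; bend=shift 3; anneal=shift 1; turn=shift 4; weld=shift 4

Checking: turn(shift 4) != grind(shift 2); weld(shift 4) != tap(shift 5); bend(shift 3) != tap(shift 5); finish(shift 1) != bore(shift 2); anneal(shift 1) != weld(shift 4); finish(shift 1) != grind(shift 2); weld = turn = shift 4; grind=shift 2 in [shift 2,shift 7]; tap=shift 5 in [shift 4,shift 8]; turn=shift 4 in [shift 4,shift 7]; max 2 per shift (cap 2).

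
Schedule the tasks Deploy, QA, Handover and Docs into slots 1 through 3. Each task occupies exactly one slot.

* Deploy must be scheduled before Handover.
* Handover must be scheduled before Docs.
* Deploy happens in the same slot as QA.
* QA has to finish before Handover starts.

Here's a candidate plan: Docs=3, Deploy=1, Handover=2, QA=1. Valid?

Handover must be scheduled before Docs — holds.
Deploy must be scheduled before Handover — holds.
Deploy happens in the same slot as QA — holds.
QA has to finish before Handover starts — holds.

Yes, all constraints hold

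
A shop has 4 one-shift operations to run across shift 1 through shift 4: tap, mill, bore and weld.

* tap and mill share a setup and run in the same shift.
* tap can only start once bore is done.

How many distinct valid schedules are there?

24

Splitting on tap: it can be shift 2 (4), shift 3 (8), shift 4 (12). Listing each branch's schedules as (mill, bore, weld) by shift number:
tap=shift 2: (2,1,1) (2,1,2) (2,1,3) (2,1,4) — 4.
tap=shift 3: (3,1,1) (3,1,2) (3,1,3) (3,1,4) (3,2,1) (3,2,2) (3,2,3) (3,2,4) — 8.
tap=shift 4: (4,1,1) (4,1,2) (4,1,3) (4,1,4) (4,2,1) (4,2,2) (4,2,3) (4,2,4) (4,3,1) (4,3,2) (4,3,3) (4,3,4) — 12.
Summing: 4 + 8 + 12 = 24.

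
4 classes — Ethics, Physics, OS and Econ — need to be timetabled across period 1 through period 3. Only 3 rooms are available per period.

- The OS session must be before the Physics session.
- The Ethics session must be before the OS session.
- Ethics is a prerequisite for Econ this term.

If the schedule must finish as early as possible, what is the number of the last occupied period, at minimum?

The precedence chain requires at least 3 distinct periods.
With at most 3 per period and 4 classes, at least 2 periods are needed.
3 works (last occupied period: period 3): for example Ethics in period 1, Econ in period 2, OS in period 2, Physics in period 3.

3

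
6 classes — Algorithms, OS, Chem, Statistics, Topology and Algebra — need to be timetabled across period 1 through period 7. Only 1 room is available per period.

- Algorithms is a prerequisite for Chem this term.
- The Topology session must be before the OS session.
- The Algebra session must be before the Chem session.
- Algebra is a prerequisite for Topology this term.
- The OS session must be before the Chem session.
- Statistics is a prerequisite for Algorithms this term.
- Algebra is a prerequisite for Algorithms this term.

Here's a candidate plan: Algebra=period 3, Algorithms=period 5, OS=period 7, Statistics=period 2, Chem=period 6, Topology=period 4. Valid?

The Topology session must be before the OS session — holds.
Algorithms is a prerequisite for Chem this term — holds.
Algebra is a prerequisite for Algorithms this term — holds.
The OS session must be before the Chem session — violated.
Statistics is a prerequisite for Algorithms this term — holds.
The Algebra session must be before the Chem session — holds.
Only 1 room is available per period — holds.
Algebra is a prerequisite for Topology this term — holds.

No — it violates: The OS session must be before the Chem session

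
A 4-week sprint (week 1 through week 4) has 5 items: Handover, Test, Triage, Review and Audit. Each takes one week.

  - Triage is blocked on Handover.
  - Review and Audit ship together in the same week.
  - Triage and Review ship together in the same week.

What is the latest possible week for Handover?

week 3

Downstream work caps Handover at week 3.
Handover at week 3 is achievable: Test -> week 1, Handover -> week 3, Review -> week 4, Triage -> week 4, Audit -> week 4.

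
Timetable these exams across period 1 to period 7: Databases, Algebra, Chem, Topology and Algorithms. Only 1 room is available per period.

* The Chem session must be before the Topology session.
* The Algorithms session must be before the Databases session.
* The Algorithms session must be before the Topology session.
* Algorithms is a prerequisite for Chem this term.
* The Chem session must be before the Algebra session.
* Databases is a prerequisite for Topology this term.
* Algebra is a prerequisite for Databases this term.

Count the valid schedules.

Splitting on Databases: it can be period 4 (3), period 5 (8), period 6 (10). Listing each branch's schedules as (Algebra, Chem, Topology, Algorithms) by period number:
Databases=period 4: (3,2,5,1) (3,2,6,1) (3,2,7,1) — 3.
Databases=period 5: (3,2,6,1) (3,2,7,1) (4,2,6,1) (4,2,7,1) (4,3,6,1) (4,3,6,2) (4,3,7,1) (4,3,7,2) — 8.
Databases=period 6: (3,2,7,1) (4,2,7,1) (4,3,7,1) (4,3,7,2) (5,2,7,1) (5,3,7,1) (5,3,7,2) (5,4,7,1) (5,4,7,2) (5,4,7,3) — 10.
Summing: 3 + 8 + 10 = 21.

21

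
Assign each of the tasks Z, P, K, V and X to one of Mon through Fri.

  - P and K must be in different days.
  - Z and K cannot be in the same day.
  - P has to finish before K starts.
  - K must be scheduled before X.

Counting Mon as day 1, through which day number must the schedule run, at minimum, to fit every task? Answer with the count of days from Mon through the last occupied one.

3

The precedence chain requires at least 3 distinct days.
3 works (last occupied day: Wed): for example K in Tue, Z in Mon, X in Wed, P in Mon, V in Mon.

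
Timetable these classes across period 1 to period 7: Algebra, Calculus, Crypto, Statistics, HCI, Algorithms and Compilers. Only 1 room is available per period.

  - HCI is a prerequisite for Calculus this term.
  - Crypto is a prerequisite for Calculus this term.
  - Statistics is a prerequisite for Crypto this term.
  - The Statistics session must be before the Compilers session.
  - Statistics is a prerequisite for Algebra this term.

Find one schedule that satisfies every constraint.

Crypto -> period 2, Statistics -> period 1, Calculus -> period 4, Compilers -> period 6, Algebra -> period 5, Algorithms -> period 7, HCI -> period 3

Checking: HCI(period 3) before Calculus(period 4); Statistics(period 1) before Crypto(period 2); Statistics(period 1) before Compilers(period 6); Statistics(period 1) before Algebra(period 5); Crypto(period 2) before Calculus(period 4); max 1 per period (cap 1).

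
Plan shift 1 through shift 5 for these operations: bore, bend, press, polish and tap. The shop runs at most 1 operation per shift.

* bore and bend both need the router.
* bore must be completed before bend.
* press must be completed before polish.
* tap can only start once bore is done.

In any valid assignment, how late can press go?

shift 4

Downstream work caps press at shift 4.
press at shift 4 is achievable: tap -> shift 3, press -> shift 4, bore -> shift 1, bend -> shift 2, polish -> shift 5.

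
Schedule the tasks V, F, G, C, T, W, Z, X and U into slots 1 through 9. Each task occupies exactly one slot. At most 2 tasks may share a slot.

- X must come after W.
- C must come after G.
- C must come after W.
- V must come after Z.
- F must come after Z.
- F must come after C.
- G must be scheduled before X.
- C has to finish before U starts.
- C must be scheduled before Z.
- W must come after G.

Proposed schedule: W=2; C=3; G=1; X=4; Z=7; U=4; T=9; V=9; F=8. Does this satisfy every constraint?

Valid

C has to finish before U starts — holds.
F must come after Z — holds.
C must be scheduled before Z — holds.
C must come after G — holds.
W must come after G — holds.
X must come after W — holds.
G must be scheduled before X — holds.
V must come after Z — holds.
F must come after C — holds.
C must come after W — holds.
At most 2 tasks may share a slot — holds.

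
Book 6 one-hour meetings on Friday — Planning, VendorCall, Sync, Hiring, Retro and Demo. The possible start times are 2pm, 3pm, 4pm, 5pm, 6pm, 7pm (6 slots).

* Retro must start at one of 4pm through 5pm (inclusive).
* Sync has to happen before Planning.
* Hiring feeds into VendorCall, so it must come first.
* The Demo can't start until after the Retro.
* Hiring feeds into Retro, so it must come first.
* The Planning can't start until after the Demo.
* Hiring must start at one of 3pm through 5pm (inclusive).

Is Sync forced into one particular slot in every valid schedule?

Sync can be 2pm (e.g. Sync=2pm; Hiring=3pm; Demo=5pm; VendorCall=4pm; Planning=6pm; Retro=4pm) or 3pm (e.g. Sync in 3pm, Retro in 4pm, Demo in 5pm, Hiring in 3pm, Planning in 6pm, VendorCall in 4pm).

No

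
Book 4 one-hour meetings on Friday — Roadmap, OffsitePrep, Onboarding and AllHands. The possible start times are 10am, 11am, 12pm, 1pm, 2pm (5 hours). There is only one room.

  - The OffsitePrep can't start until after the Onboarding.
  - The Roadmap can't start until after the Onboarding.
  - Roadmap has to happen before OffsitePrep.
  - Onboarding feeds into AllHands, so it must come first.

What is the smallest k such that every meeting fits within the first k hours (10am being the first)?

4 hours

The precedence chain requires at least 3 distinct hours.
With at most 1 per hour and 4 meetings, at least 4 hours are needed.
4 works (last occupied hour: 1pm): for example OffsitePrep -> 12pm, Roadmap -> 11am, AllHands -> 1pm, Onboarding -> 10am.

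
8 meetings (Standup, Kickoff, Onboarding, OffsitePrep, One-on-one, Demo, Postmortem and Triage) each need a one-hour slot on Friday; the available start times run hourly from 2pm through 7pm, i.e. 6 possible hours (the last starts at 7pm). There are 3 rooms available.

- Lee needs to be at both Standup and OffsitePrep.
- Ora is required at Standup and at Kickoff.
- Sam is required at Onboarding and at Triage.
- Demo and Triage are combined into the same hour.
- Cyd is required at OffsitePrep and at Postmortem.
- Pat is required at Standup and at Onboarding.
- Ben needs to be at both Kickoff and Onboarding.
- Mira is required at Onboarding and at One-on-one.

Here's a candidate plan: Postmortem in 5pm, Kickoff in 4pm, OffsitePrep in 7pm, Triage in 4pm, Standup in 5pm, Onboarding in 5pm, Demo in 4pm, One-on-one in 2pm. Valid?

Invalid. Pat is required at Standup and at Onboarding.

Lee needs to be at both Standup and OffsitePrep — holds.
Sam is required at Onboarding and at Triage — holds.
Cyd is required at OffsitePrep and at Postmortem — holds.
Ora is required at Standup and at Kickoff — holds.
Ben needs to be at both Kickoff and Onboarding — holds.
Demo and Triage are combined into the same hour — holds.
Mira is required at Onboarding and at One-on-one — holds.
There are 3 rooms available — holds.
Pat is required at Standup and at Onboarding — violated.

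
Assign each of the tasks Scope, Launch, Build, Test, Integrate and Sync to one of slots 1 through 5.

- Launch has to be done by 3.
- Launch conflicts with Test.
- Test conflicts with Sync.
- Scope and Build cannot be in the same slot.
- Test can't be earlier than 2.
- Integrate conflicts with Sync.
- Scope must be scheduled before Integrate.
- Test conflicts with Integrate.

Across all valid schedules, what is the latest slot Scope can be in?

Downstream work caps Scope at 4.
Scope at 4 is achievable: Scope=4, Integrate=5, Launch=1, Build=1, Sync=1, Test=2.

4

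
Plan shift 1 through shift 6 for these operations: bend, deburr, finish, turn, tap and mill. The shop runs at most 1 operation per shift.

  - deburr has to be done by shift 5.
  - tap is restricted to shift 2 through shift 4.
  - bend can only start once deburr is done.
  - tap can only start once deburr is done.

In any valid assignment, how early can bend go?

Precedence pushes bend to at least shift 2.
bend at shift 2 is achievable: finish=shift 4; mill=shift 6; tap=shift 3; deburr=shift 1; bend=shift 2; turn=shift 5.

shift 2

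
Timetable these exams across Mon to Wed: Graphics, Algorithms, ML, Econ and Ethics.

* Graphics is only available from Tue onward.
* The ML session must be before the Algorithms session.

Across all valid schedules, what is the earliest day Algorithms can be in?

Precedence pushes Algorithms to at least Tue.
Algorithms at Tue is achievable: ML in Mon, Graphics in Tue, Ethics in Mon, Econ in Mon, Algorithms in Tue.

Tue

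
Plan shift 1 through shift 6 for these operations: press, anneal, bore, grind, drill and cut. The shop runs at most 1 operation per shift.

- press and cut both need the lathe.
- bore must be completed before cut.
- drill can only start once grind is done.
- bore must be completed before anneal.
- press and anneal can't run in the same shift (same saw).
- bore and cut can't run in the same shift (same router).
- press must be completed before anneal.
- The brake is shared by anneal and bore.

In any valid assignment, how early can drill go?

Precedence pushes drill to at least shift 2.
drill at shift 2 is achievable: cut in shift 6, drill in shift 2, bore in shift 3, press in shift 4, grind in shift 1, anneal in shift 5.

shift 2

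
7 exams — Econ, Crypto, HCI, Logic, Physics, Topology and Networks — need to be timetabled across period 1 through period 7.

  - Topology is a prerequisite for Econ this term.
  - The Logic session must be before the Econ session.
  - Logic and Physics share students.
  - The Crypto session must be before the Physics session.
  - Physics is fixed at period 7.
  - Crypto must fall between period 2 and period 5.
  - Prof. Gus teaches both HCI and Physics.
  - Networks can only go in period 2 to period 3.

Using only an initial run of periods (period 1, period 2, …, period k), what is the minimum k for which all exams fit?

The precedence chain requires at least 2 distinct periods.
Physics can't be placed before period 7, so the schedule must run through at least period 7.
7 works (last occupied period: period 7): for example Topology=period 1, Econ=period 2, HCI=period 1, Networks=period 2, Physics=period 7, Crypto=period 2, Logic=period 1.

7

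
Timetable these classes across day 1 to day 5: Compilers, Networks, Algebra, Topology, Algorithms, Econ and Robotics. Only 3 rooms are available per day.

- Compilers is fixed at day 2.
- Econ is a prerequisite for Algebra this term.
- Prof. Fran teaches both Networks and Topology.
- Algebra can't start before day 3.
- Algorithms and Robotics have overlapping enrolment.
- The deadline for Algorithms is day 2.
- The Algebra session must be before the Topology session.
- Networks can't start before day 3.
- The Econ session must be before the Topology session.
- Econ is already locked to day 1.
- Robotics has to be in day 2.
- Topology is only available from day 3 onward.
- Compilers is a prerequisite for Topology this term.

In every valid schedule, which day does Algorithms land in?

day 1

Algorithms's window is day 1–day 2.
Robotics is fixed at day 2, and Algorithms can't share a day with Robotics.
So Algorithms must be day 1.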